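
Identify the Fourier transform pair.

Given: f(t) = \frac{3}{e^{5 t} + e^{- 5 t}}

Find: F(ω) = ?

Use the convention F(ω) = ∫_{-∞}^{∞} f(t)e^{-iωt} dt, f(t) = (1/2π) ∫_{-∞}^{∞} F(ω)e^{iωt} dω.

F(ω) = \frac{3 \pi}{10 \cosh{\left(\frac{\pi \omega}{10} \right)}}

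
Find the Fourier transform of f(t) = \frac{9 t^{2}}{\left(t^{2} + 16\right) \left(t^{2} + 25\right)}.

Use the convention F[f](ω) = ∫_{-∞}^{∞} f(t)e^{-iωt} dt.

F(ω) = \pi \left(5 - 4 e^{\left|{\omega}\right|}\right) e^{- 5 \left|{\omega}\right|}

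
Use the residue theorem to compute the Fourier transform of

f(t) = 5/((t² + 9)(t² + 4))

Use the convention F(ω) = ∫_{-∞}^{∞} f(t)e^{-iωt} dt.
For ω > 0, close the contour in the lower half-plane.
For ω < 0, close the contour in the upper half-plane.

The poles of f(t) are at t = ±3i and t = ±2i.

Let g(z) = f(z)e^{-iωz}; for large |z| the factor e^{-iωz} decays in the lower half-plane when ω > 0 and in the upper half-plane when ω < 0.

Case ω > 0 (lower half-plane, clockwise contour ⇒ F(ω) = -2πi·ΣRes):
  Res_{z = - 3 i} g(z) = - \frac{i e^{- 3 \omega}}{6}
  Res_{z = - 2 i} g(z) = \frac{i e^{- 2 \omega}}{4}
  F(ω) = -2πi·ΣRes = \frac{\pi \left(3 e^{\omega} - 2\right) e^{- 3 \omega}}{6}

Case ω < 0 (upper half-plane, counterclockwise contour ⇒ F(ω) = +2πi·ΣRes):
  Res_{z = 3 i} g(z) = \frac{i e^{3 \omega}}{6}
  Res_{z = 2 i} g(z) = - \frac{i e^{2 \omega}}{4}
  F(ω) = 2πi·ΣRes = \frac{\pi \left(3 - 2 e^{\omega}\right) e^{2 \omega}}{6}

Both cases combine into a single formula in |ω|:

F(ω) = \frac{\pi \left(3 e^{\left|{\omega}\right|} - 2\right) e^{- 3 \left|{\omega}\right|}}{6}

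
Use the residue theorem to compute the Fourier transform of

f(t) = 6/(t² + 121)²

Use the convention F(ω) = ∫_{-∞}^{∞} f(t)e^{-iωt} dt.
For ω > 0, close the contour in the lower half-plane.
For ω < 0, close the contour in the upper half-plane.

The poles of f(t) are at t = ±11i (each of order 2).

Let g(z) = f(z)e^{-iωz}; for large |z| the factor e^{-iωz} decays in the lower half-plane when ω > 0 and in the upper half-plane when ω < 0.

Case ω > 0 (lower half-plane, clockwise contour ⇒ F(ω) = -2πi·ΣRes):
  Res_{z = - 11 i} g(z) = \frac{3 i \left(11 \omega + 1\right) e^{- 11 \omega}}{2662} (pole of order 2)
  F(ω) = -2πi·ΣRes = \frac{3 \pi \left(11 \omega + 1\right) e^{- 11 \omega}}{1331}

Case ω < 0 (upper half-plane, counterclockwise contour ⇒ F(ω) = +2πi·ΣRes):
  Res_{z = 11 i} g(z) = \frac{3 i \left(11 \omega - 1\right) e^{11 \omega}}{2662} (pole of order 2)
  F(ω) = 2πi·ΣRes = \frac{3 \pi \left(1 - 11 \omega\right) e^{11 \omega}}{1331}

Both cases combine into a single formula in |ω|:

F(ω) = \frac{3 \pi \left(11 \left|{\omega}\right| + 1\right) e^{- 11 \left|{\omega}\right|}}{1331}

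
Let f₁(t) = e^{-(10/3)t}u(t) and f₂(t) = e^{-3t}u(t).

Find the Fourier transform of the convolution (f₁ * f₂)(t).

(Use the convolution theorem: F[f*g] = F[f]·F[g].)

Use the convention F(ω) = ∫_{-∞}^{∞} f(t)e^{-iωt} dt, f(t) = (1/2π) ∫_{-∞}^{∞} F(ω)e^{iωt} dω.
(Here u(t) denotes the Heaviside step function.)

F[f₁*f₂](ω) = \frac{3}{\left(i \omega + 3\right) \left(3 i \omega + 10\right)}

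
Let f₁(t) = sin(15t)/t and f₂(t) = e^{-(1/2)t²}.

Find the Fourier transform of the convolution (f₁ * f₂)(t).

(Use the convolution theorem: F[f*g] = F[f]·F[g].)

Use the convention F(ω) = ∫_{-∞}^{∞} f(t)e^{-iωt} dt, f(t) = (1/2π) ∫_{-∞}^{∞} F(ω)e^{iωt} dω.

F[f₁*f₂](ω) = \begin{cases} \sqrt{2} \pi^{\frac{3}{2}} e^{- \frac{\omega^{2}}{2}} & \text{for}\: \omega > -15 \wedge \omega < 15 \\0 & \text{otherwise} \end{cases}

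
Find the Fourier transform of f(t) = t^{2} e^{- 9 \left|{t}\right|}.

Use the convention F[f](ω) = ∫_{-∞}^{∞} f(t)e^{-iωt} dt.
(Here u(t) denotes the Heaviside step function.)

F(ω) = \frac{108 \left(27 - \omega^{2}\right)}{\left(\omega^{2} + 81\right)^{3}}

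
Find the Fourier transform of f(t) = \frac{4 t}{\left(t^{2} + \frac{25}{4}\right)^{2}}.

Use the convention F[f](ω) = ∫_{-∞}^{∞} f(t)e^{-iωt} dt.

F(ω) = - \frac{4 i \pi \omega e^{- \frac{5 \left|{\omega}\right|}{2}}}{5}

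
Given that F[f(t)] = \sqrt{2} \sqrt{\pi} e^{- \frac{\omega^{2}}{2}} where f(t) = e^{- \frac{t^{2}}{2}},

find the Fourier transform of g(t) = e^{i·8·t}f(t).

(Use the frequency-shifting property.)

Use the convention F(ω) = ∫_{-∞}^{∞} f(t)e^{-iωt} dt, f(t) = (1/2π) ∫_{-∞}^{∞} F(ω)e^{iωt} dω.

F[g](ω) = \sqrt{2} \sqrt{\pi} e^{- \frac{\left(\omega - 8\right)^{2}}{2}}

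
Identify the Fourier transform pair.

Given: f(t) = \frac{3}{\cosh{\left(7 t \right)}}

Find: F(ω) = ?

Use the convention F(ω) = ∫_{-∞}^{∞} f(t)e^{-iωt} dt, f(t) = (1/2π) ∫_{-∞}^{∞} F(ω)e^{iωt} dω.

F(ω) = \frac{3 \pi}{7 \cosh{\left(\frac{\pi \omega}{14} \right)}}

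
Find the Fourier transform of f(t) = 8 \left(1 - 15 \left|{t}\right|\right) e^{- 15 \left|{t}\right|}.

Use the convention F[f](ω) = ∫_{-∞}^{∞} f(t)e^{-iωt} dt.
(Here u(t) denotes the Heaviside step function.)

F(ω) = \frac{480 \omega^{2}}{\left(\omega^{2} + 225\right)^{2}}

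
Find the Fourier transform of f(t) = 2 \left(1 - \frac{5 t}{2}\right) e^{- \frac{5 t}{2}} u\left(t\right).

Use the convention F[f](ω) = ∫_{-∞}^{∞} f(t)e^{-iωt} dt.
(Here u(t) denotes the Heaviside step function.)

F(ω) = \frac{8 i \omega}{- 4 \omega^{2} + 20 i \omega + 25}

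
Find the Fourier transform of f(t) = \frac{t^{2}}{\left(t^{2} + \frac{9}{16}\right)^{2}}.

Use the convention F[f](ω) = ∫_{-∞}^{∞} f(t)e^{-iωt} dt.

F(ω) = \frac{\pi \left(4 - 3 \left|{\omega}\right|\right) e^{- \frac{3 \left|{\omega}\right|}{4}}}{6}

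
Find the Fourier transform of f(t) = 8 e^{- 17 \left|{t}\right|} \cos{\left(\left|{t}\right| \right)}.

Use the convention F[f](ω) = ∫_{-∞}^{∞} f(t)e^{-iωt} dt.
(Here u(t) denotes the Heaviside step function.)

F(ω) = \frac{272 \left(\omega^{2} + 290\right)}{\omega^{4} + 576 \omega^{2} + 84100}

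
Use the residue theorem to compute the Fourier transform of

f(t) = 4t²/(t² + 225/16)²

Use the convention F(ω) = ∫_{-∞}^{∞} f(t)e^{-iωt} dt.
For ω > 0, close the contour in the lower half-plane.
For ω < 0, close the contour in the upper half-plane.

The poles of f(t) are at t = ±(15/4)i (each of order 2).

Let g(z) = f(z)e^{-iωz}; for large |z| the factor e^{-iωz} decays in the lower half-plane when ω > 0 and in the upper half-plane when ω < 0.

Case ω > 0 (lower half-plane, clockwise contour ⇒ F(ω) = -2πi·ΣRes):
  Res_{z = - \frac{15 i}{4}} g(z) = i \left(\frac{4}{15} - \omega\right) e^{- \frac{15 \omega}{4}} (pole of order 2)
  F(ω) = -2πi·ΣRes = \frac{2 \pi \left(4 - 15 \omega\right) e^{- \frac{15 \omega}{4}}}{15}

Case ω < 0 (upper half-plane, counterclockwise contour ⇒ F(ω) = +2πi·ΣRes):
  Res_{z = \frac{15 i}{4}} g(z) = i \left(- \omega - \frac{4}{15}\right) e^{\frac{15 \omega}{4}} (pole of order 2)
  F(ω) = 2πi·ΣRes = \frac{2 \pi \left(15 \omega + 4\right) e^{\frac{15 \omega}{4}}}{15}

Both cases combine into a single formula in |ω|:

F(ω) = \frac{2 \pi \left(4 - 15 \left|{\omega}\right|\right) e^{- \frac{15 \left|{\omega}\right|}{4}}}{15}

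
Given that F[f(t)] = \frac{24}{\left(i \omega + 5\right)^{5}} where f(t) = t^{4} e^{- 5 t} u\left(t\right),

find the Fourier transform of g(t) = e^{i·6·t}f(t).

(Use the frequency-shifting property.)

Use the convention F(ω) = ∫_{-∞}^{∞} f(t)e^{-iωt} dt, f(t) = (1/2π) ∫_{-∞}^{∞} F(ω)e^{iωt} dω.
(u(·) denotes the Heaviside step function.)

F[g](ω) = \frac{24}{\left(i \left(\omega - 6\right) + 5\right)^{5}}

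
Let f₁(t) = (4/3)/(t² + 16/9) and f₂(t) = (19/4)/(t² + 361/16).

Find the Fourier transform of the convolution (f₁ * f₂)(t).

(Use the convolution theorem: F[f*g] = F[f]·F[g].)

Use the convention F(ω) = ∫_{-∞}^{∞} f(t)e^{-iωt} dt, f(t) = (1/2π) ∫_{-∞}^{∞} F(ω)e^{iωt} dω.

F[f₁*f₂](ω) = \pi^{2} e^{- \frac{73 \left|{\omega}\right|}{12}}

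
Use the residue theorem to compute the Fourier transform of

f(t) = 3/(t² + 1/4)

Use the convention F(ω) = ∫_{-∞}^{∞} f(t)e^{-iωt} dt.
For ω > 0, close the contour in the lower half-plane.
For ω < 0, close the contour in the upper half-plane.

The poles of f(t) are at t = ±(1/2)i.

Let g(z) = f(z)e^{-iωz}; for large |z| the factor e^{-iωz} decays in the lower half-plane when ω > 0 and in the upper half-plane when ω < 0.

Case ω > 0 (lower half-plane, clockwise contour ⇒ F(ω) = -2πi·ΣRes):
  Res_{z = - \frac{i}{2}} g(z) = 3 i e^{- \frac{\omega}{2}}
  F(ω) = -2πi·ΣRes = 6 \pi e^{- \frac{\omega}{2}}

Case ω < 0 (upper half-plane, counterclockwise contour ⇒ F(ω) = +2πi·ΣRes):
  Res_{z = \frac{i}{2}} g(z) = - 3 i e^{\frac{\omega}{2}}
  F(ω) = 2πi·ΣRes = 6 \pi e^{\frac{\omega}{2}}

Both cases combine into a single formula in |ω|:

F(ω) = 6 \pi e^{- \frac{\left|{\omega}\right|}{2}}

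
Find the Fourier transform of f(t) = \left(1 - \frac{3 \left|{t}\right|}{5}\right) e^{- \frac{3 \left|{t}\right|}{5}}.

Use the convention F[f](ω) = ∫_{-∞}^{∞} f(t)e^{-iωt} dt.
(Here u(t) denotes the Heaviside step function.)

F(ω) = \frac{1500 \omega^{2}}{\left(25 \omega^{2} + 9\right)^{2}}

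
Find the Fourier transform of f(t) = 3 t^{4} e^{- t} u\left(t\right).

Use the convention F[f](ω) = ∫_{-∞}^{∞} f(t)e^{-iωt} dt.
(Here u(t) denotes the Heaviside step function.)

F(ω) = \frac{72}{\left(i \omega + 1\right)^{5}}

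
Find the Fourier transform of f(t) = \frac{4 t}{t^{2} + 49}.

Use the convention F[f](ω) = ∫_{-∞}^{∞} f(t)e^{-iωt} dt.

F(ω) = - 4 i \pi e^{- 7 \left|{\omega}\right|} \operatorname{sign}{\left(\omega \right)}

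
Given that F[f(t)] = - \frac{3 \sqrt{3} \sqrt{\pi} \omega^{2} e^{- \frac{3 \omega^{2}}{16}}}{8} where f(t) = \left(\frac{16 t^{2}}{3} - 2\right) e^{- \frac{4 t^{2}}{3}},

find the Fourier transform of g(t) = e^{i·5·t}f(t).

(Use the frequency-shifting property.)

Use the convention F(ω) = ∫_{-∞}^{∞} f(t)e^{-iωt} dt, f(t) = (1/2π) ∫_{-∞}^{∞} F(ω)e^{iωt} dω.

F[g](ω) = - \frac{3 \sqrt{3} \sqrt{\pi} \left(\omega - 5\right)^{2} e^{- \frac{3 \left(\omega - 5\right)^{2}}{16}}}{8}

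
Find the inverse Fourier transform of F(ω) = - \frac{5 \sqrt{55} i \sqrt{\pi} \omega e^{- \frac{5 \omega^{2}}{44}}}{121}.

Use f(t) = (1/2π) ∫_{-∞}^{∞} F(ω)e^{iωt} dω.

f(t) = 2 t e^{- \frac{11 t^{2}}{5}}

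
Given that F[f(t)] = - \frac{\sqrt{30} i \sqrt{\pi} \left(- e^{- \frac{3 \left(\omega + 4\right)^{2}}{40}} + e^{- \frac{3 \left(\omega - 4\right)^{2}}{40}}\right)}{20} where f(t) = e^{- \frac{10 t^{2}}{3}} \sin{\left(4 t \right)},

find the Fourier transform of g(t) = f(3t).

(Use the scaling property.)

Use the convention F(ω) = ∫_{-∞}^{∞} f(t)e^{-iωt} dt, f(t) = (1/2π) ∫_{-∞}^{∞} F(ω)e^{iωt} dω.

F[g](ω) = \frac{\sqrt{30} i \sqrt{\pi} \left(1 - e^{\frac{2 \omega}{5}}\right) e^{- \frac{\omega^{2}}{120} - \frac{\omega}{5} - \frac{6}{5}}}{60}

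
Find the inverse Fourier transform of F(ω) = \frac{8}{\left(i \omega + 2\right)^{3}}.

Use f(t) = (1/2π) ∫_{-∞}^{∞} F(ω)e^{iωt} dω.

f(t) = 4 t^{2} e^{- 2 t} u\left(t\right)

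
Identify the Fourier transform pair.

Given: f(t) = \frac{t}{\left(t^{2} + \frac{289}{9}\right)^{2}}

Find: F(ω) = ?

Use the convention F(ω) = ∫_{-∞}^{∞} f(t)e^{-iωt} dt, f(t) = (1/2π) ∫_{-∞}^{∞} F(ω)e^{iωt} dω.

F(ω) = - \frac{3 i \pi \omega e^{- \frac{17 \left|{\omega}\right|}{3}}}{34}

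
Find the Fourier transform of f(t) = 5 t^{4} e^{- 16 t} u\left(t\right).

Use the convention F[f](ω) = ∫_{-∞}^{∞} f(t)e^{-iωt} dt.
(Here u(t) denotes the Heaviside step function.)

F(ω) = \frac{120}{\left(i \omega + 16\right)^{5}}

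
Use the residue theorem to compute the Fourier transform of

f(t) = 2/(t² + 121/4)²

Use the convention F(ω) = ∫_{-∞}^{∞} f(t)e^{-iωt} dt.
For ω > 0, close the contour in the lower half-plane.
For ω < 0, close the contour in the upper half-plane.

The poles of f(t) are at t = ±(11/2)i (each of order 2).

Let g(z) = f(z)e^{-iωz}; for large |z| the factor e^{-iωz} decays in the lower half-plane when ω > 0 and in the upper half-plane when ω < 0.

Case ω > 0 (lower half-plane, clockwise contour ⇒ F(ω) = -2πi·ΣRes):
  Res_{z = - \frac{11 i}{2}} g(z) = \frac{2 i \left(11 \omega + 2\right) e^{- \frac{11 \omega}{2}}}{1331} (pole of order 2)
  F(ω) = -2πi·ΣRes = \frac{4 \pi \left(11 \omega + 2\right) e^{- \frac{11 \omega}{2}}}{1331}

Case ω < 0 (upper half-plane, counterclockwise contour ⇒ F(ω) = +2πi·ΣRes):
  Res_{z = \frac{11 i}{2}} g(z) = \frac{2 i \left(11 \omega - 2\right) e^{\frac{11 \omega}{2}}}{1331} (pole of order 2)
  F(ω) = 2πi·ΣRes = \frac{4 \pi \left(2 - 11 \omega\right) e^{\frac{11 \omega}{2}}}{1331}

Both cases combine into a single formula in |ω|:

F(ω) = \frac{4 \pi \left(11 \left|{\omega}\right| + 2\right) e^{- \frac{11 \left|{\omega}\right|}{2}}}{1331}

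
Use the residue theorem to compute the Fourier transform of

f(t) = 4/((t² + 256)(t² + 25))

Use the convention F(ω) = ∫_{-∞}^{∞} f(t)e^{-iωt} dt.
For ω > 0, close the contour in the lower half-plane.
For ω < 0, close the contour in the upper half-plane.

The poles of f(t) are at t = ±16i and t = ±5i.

Let g(z) = f(z)e^{-iωz}; for large |z| the factor e^{-iωz} decays in the lower half-plane when ω > 0 and in the upper half-plane when ω < 0.

Case ω > 0 (lower half-plane, clockwise contour ⇒ F(ω) = -2πi·ΣRes):
  Res_{z = - 16 i} g(z) = - \frac{i e^{- 16 \omega}}{1848}
  Res_{z = - 5 i} g(z) = \frac{2 i e^{- 5 \omega}}{1155}
  F(ω) = -2πi·ΣRes = \frac{\pi \left(16 e^{11 \omega} - 5\right) e^{- 16 \omega}}{4620}

Case ω < 0 (upper half-plane, counterclockwise contour ⇒ F(ω) = +2πi·ΣRes):
  Res_{z = 16 i} g(z) = \frac{i e^{16 \omega}}{1848}
  Res_{z = 5 i} g(z) = - \frac{2 i e^{5 \omega}}{1155}
  F(ω) = 2πi·ΣRes = \frac{\pi \left(16 - 5 e^{11 \omega}\right) e^{5 \omega}}{4620}

Both cases combine into a single formula in |ω|:

F(ω) = \frac{\pi \left(16 e^{11 \left|{\omega}\right|} - 5\right) e^{- 16 \left|{\omega}\right|}}{4620}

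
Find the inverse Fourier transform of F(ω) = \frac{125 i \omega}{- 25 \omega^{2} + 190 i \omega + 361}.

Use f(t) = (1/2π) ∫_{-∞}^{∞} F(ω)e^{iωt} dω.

f(t) = 5 \left(1 - \frac{19 t}{5}\right) e^{- \frac{19 t}{5}} u\left(t\right)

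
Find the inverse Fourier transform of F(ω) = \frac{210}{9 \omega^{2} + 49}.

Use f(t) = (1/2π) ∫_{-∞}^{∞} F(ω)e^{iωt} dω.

f(t) = 5 e^{- \frac{7 \left|{t}\right|}{3}}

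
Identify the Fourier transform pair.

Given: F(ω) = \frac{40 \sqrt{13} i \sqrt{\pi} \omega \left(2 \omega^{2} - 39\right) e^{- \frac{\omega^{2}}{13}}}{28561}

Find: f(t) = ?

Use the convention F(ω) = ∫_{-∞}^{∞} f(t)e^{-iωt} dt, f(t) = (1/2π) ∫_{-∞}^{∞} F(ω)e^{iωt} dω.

f(t) = 5 t^{3} e^{- \frac{13 t^{2}}{4}}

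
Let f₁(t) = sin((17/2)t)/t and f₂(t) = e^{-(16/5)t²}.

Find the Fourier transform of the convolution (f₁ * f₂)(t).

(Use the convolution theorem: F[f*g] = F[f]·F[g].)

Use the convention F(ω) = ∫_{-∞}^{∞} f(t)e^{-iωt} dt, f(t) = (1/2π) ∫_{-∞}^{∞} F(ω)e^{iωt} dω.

F[f₁*f₂](ω) = \begin{cases} \frac{\sqrt{5} \pi^{\frac{3}{2}} e^{- \frac{5 \omega^{2}}{64}}}{4} & \text{for}\: \omega > - \frac{17}{2} \wedge \omega < \frac{17}{2} \\0 & \text{otherwise} \end{cases}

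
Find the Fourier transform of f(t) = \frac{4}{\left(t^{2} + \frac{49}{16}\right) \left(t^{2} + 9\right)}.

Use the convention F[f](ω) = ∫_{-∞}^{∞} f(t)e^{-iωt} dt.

F(ω) = - \frac{64 \pi e^{- 3 \left|{\omega}\right|}}{285} + \frac{256 \pi e^{- \frac{7 \left|{\omega}\right|}{4}}}{665}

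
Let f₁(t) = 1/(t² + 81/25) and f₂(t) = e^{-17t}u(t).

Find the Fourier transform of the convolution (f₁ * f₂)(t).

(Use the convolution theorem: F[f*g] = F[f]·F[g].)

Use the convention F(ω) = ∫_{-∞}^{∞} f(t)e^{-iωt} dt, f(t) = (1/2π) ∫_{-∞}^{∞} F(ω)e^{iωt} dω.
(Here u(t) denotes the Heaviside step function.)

F[f₁*f₂](ω) = \frac{5 \pi e^{- \frac{9 \left|{\omega}\right|}{5}}}{9 \left(i \omega + 17\right)}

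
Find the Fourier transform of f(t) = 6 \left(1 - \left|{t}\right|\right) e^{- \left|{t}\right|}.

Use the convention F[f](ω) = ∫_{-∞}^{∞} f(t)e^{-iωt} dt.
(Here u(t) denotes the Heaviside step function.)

F(ω) = \frac{24 \omega^{2}}{\left(\omega^{2} + 1\right)^{2}}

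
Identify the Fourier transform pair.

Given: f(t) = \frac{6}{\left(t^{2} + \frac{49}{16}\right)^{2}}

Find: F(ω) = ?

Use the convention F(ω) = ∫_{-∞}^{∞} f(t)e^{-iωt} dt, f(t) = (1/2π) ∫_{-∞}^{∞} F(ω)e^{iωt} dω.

F(ω) = \frac{48 \pi \left(7 \left|{\omega}\right| + 4\right) e^{- \frac{7 \left|{\omega}\right|}{4}}}{343}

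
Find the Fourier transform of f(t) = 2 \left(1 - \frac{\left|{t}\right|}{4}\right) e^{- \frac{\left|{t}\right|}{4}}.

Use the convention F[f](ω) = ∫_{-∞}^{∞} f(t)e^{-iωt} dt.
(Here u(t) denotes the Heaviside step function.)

F(ω) = \frac{512 \omega^{2}}{\left(16 \omega^{2} + 1\right)^{2}}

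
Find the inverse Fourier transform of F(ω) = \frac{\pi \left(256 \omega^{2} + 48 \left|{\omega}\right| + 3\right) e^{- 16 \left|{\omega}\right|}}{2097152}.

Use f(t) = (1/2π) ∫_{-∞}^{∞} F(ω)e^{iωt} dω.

f(t) = \frac{4}{\left(t^{2} + 256\right)^{3}}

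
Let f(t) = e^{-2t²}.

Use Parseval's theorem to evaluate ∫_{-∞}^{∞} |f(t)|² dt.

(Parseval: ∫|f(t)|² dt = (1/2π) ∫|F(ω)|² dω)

∫|f(t)|² dt = \frac{\sqrt{\pi}}{2}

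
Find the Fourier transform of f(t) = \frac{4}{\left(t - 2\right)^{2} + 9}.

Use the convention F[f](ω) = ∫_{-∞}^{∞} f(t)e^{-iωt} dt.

F(ω) = \frac{4 \pi e^{- 2 i \omega - 3 \left|{\omega}\right|}}{3}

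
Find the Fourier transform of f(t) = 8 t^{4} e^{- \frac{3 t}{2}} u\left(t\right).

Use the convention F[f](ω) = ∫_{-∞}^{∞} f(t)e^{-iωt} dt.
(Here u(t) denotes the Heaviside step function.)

F(ω) = \frac{6144}{\left(2 i \omega + 3\right)^{5}}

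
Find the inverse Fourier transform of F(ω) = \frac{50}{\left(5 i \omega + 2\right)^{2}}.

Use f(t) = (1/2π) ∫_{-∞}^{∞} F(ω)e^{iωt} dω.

f(t) = 2 t e^{- \frac{2 t}{5}} u\left(t\right)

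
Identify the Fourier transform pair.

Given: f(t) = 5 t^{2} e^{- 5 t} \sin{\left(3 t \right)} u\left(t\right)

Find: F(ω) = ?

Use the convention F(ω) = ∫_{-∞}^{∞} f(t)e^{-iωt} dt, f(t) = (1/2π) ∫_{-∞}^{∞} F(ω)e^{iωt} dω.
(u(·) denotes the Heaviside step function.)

F(ω) = \frac{90 \left(\left(i \omega + 5\right)^{2} - 3\right)}{\left(\left(i \omega + 5\right)^{2} + 9\right)^{3}}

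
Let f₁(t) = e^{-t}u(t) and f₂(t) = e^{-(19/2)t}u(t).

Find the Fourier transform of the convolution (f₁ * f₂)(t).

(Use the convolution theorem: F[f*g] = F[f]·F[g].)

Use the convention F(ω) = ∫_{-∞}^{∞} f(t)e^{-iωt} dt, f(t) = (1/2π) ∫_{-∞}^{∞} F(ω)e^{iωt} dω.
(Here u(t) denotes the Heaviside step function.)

F[f₁*f₂](ω) = \frac{2}{\left(i \omega + 1\right) \left(2 i \omega + 19\right)}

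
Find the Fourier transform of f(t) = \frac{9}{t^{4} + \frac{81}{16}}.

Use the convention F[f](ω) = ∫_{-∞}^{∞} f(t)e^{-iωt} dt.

F(ω) = \frac{8 \pi e^{- \frac{3 \sqrt{2} \left|{\omega}\right|}{4}} \sin{\left(\frac{3 \sqrt{2} \left|{\omega}\right|}{4} + \frac{\pi}{4} \right)}}{3}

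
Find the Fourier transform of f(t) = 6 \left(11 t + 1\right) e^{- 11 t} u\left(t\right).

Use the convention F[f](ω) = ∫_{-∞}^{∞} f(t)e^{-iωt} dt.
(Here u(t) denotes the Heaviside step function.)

F(ω) = \frac{6 \left(- i \omega - 22\right)}{\omega^{2} - 22 i \omega - 121}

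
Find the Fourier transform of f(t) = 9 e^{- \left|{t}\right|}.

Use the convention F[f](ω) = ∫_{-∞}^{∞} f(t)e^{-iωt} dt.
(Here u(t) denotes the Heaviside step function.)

F(ω) = \frac{18}{\omega^{2} + 1}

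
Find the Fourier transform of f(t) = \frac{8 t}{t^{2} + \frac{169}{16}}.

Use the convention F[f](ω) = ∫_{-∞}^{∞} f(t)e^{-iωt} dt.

F(ω) = - 8 i \pi e^{- \frac{13 \left|{\omega}\right|}{4}} \operatorname{sign}{\left(\omega \right)}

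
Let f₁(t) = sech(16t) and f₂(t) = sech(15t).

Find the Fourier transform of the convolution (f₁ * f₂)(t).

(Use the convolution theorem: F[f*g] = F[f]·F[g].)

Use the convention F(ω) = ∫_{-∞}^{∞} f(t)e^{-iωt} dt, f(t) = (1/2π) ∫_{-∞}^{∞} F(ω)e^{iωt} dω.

F[f₁*f₂](ω) = \frac{\pi^{2}}{240 \cosh{\left(\frac{\pi \omega}{32} \right)} \cosh{\left(\frac{\pi \omega}{30} \right)}}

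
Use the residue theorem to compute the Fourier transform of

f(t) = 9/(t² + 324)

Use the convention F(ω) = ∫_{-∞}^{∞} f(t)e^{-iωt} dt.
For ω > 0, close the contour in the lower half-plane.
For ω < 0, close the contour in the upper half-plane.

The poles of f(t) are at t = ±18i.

Let g(z) = f(z)e^{-iωz}; for large |z| the factor e^{-iωz} decays in the lower half-plane when ω > 0 and in the upper half-plane when ω < 0.

Case ω > 0 (lower half-plane, clockwise contour ⇒ F(ω) = -2πi·ΣRes):
  Res_{z = - 18 i} g(z) = \frac{i e^{- 18 \omega}}{4}
  F(ω) = -2πi·ΣRes = \frac{\pi e^{- 18 \omega}}{2}

Case ω < 0 (upper half-plane, counterclockwise contour ⇒ F(ω) = +2πi·ΣRes):
  Res_{z = 18 i} g(z) = - \frac{i e^{18 \omega}}{4}
  F(ω) = 2πi·ΣRes = \frac{\pi e^{18 \omega}}{2}

Both cases combine into a single formula in |ω|:

F(ω) = \frac{\pi e^{- 18 \left|{\omega}\right|}}{2}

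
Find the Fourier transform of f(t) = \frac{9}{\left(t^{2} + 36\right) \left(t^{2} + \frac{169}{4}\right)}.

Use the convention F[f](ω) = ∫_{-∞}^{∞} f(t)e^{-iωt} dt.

F(ω) = \frac{6 \pi e^{- 6 \left|{\omega}\right|}}{25} - \frac{72 \pi e^{- \frac{13 \left|{\omega}\right|}{2}}}{325}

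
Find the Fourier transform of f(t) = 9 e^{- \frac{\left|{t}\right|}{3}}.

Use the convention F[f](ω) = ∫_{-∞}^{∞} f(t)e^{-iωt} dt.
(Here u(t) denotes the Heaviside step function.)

F(ω) = \frac{54}{9 \omega^{2} + 1}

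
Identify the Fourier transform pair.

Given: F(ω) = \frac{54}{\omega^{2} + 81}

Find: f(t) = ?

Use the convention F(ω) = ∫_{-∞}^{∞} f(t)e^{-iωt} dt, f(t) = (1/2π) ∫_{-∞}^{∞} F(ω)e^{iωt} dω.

f(t) = 3 e^{- 9 \left|{t}\right|}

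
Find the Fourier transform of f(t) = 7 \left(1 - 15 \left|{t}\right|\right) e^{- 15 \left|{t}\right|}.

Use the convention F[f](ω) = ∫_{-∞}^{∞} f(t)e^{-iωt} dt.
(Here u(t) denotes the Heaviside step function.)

F(ω) = \frac{420 \omega^{2}}{\left(\omega^{2} + 225\right)^{2}}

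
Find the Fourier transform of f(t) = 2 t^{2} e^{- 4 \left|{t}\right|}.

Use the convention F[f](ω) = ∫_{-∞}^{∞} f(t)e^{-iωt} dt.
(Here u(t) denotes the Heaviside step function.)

F(ω) = \frac{32 \left(16 - 3 \omega^{2}\right)}{\left(\omega^{2} + 16\right)^{3}}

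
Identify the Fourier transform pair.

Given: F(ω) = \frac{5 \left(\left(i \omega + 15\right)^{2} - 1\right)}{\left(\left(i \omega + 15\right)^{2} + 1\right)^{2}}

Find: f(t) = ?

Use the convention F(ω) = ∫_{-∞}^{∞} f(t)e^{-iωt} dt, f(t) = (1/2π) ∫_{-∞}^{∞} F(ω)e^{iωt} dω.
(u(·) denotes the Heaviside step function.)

f(t) = 5 t e^{- 15 t} \cos{\left(t \right)} u\left(t\right)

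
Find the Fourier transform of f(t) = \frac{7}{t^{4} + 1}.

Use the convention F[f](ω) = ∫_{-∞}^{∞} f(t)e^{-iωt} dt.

F(ω) = 7 \pi e^{- \frac{\sqrt{2} \left|{\omega}\right|}{2}} \sin{\left(\frac{\sqrt{2} \left|{\omega}\right|}{2} + \frac{\pi}{4} \right)}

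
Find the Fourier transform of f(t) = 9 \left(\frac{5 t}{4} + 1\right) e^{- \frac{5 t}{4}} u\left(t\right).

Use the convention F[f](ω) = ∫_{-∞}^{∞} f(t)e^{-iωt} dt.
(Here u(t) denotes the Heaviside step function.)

F(ω) = \frac{72 \left(- 2 i \omega - 5\right)}{16 \omega^{2} - 40 i \omega - 25}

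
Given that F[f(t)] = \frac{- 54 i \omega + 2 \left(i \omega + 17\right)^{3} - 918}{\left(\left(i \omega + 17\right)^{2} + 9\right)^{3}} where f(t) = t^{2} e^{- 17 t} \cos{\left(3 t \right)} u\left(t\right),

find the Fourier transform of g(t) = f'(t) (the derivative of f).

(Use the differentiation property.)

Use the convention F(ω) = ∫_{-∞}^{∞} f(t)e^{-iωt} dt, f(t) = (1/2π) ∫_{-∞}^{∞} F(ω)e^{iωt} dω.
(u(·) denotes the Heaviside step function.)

F[g](ω) = - \frac{2 i \omega \left(27 i \omega - \left(i \omega + 17\right)^{3} + 459\right)}{\left(\left(i \omega + 17\right)^{2} + 9\right)^{3}}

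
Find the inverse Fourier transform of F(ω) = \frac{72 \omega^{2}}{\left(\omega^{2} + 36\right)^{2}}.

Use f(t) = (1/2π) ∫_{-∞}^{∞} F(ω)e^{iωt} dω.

f(t) = 3 \left(1 - 6 \left|{t}\right|\right) e^{- 6 \left|{t}\right|}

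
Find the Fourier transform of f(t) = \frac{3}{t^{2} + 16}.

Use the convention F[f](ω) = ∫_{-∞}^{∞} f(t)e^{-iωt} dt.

F(ω) = \frac{3 \pi e^{- 4 \left|{\omega}\right|}}{4}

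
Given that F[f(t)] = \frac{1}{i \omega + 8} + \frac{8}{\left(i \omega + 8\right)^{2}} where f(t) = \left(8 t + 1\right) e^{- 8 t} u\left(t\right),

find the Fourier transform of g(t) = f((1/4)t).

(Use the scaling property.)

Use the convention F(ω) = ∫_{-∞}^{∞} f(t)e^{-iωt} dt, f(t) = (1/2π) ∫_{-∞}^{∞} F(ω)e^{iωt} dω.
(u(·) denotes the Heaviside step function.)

F[g](ω) = \frac{- i \omega - 4}{\omega^{2} - 4 i \omega - 4}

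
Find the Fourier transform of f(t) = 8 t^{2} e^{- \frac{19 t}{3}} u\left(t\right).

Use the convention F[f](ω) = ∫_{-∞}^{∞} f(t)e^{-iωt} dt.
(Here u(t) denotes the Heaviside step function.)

F(ω) = \frac{432}{\left(3 i \omega + 19\right)^{3}}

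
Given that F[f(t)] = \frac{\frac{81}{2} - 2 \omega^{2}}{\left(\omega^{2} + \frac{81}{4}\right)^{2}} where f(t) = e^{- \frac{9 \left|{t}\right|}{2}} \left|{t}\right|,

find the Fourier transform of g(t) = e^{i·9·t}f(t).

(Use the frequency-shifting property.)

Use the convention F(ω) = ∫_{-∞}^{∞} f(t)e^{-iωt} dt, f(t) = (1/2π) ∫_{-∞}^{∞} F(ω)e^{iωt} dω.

F[g](ω) = \frac{8 \left(81 - 4 \left(\omega - 9\right)^{2}\right)}{\left(4 \left(\omega - 9\right)^{2} + 81\right)^{2}}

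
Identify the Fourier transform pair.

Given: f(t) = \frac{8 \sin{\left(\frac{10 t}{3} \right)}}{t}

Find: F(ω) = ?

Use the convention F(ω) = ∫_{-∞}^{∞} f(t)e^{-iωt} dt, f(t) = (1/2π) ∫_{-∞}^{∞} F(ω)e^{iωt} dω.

F(ω) = \begin{cases} 8 \pi & \text{for}\: \omega > - \frac{10}{3} \wedge \omega < \frac{10}{3} \\0 & \text{otherwise} \end{cases}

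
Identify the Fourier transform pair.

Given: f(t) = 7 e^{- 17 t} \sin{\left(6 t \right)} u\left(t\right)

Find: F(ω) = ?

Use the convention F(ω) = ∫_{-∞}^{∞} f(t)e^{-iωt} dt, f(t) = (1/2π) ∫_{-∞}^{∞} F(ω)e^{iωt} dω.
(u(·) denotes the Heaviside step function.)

F(ω) = \frac{42}{\left(i \omega + 17\right)^{2} + 36}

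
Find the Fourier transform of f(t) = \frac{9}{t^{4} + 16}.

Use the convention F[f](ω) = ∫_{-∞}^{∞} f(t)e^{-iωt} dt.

F(ω) = \frac{9 \pi e^{- \sqrt{2} \left|{\omega}\right|} \sin{\left(\sqrt{2} \left|{\omega}\right| + \frac{\pi}{4} \right)}}{8}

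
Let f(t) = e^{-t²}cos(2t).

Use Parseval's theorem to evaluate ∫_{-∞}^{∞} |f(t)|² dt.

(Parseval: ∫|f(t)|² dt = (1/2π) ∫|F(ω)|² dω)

∫|f(t)|² dt = \frac{\sqrt{2} \sqrt{\pi} \left(1 + e^{2}\right)}{4 e^{2}}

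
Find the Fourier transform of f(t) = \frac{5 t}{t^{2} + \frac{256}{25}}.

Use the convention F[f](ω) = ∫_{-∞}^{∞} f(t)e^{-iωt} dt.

F(ω) = - 5 i \pi e^{- \frac{16 \left|{\omega}\right|}{5}} \operatorname{sign}{\left(\omega \right)}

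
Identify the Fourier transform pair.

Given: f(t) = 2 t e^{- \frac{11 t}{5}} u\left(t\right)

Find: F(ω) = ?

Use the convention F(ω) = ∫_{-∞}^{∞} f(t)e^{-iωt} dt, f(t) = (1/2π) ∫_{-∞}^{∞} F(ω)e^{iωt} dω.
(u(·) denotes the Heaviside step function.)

F(ω) = \frac{50}{\left(5 i \omega + 11\right)^{2}}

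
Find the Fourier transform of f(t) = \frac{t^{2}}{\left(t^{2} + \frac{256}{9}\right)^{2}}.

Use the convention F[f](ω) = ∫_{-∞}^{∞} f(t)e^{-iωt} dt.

F(ω) = \frac{\pi \left(3 - 16 \left|{\omega}\right|\right) e^{- \frac{16 \left|{\omega}\right|}{3}}}{32}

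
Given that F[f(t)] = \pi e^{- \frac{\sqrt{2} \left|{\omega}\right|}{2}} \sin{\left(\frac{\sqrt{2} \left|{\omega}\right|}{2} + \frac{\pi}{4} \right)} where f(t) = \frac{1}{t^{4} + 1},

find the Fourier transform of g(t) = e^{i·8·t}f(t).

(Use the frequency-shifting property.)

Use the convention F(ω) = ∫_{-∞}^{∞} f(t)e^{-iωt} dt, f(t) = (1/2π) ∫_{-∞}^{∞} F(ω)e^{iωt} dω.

F[g](ω) = \pi e^{- \frac{\sqrt{2} \left|{\omega - 8}\right|}{2}} \sin{\left(\frac{\sqrt{2} \left|{\omega - 8}\right|}{2} + \frac{\pi}{4} \right)}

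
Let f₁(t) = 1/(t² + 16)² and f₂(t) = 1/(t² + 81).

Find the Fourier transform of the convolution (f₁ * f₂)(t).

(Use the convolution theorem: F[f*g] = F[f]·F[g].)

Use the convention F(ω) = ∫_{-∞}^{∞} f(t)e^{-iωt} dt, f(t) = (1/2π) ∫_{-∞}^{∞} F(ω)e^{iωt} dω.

F[f₁*f₂](ω) = \frac{\pi^{2} \left(4 \left|{\omega}\right| + 1\right) e^{- 13 \left|{\omega}\right|}}{1152}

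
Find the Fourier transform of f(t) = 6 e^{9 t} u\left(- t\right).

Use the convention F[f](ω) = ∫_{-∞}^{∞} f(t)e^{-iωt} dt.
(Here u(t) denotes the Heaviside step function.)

F(ω) = - \frac{6}{i \omega - 9}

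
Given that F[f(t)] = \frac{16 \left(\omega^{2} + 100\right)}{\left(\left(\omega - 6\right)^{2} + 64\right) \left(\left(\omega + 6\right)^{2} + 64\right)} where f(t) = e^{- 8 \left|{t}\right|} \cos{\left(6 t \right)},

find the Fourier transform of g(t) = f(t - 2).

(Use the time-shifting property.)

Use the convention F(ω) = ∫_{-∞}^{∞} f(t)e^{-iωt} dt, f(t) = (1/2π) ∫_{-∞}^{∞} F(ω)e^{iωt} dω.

F[g](ω) = \frac{16 \left(\omega^{2} + 100\right) e^{- 2 i \omega}}{\omega^{4} + 56 \omega^{2} + 10000}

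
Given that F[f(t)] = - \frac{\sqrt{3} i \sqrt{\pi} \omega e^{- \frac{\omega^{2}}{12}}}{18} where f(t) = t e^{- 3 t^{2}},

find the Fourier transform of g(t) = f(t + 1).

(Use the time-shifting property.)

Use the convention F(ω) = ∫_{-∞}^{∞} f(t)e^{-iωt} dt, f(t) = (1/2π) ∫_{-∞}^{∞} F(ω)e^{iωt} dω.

F[g](ω) = - \frac{\sqrt{3} i \sqrt{\pi} \omega e^{- \omega \left(\frac{\omega}{12} - i\right)}}{18}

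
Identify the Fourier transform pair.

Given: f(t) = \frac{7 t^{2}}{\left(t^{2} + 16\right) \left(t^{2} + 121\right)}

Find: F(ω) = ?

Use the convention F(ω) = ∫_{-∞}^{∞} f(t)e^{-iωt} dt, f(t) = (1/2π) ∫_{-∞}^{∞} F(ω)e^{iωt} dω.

F(ω) = \frac{\pi \left(11 - 4 e^{7 \left|{\omega}\right|}\right) e^{- 11 \left|{\omega}\right|}}{15}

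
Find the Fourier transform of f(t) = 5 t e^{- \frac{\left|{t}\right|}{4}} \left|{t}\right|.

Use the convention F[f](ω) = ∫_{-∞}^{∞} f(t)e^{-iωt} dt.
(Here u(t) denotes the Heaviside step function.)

F(ω) = \frac{5120 i \omega \left(16 \omega^{2} - 3\right)}{\left(16 \omega^{2} + 1\right)^{3}}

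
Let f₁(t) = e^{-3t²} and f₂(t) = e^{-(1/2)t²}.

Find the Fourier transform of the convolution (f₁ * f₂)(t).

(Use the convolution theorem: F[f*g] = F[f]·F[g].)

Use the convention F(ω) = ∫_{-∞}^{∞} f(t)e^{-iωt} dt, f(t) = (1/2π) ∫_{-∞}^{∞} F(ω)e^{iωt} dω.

F[f₁*f₂](ω) = \frac{\sqrt{6} \pi e^{- \frac{7 \omega^{2}}{12}}}{3}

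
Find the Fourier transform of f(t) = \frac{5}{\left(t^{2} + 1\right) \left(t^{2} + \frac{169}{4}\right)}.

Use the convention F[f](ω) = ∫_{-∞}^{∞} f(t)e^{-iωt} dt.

F(ω) = \frac{4 \pi e^{- \left|{\omega}\right|}}{33} - \frac{8 \pi e^{- \frac{13 \left|{\omega}\right|}{2}}}{429}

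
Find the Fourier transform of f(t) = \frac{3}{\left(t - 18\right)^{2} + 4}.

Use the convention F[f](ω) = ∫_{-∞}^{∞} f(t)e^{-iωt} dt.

F(ω) = \frac{3 \pi e^{- 18 i \omega - 2 \left|{\omega}\right|}}{2}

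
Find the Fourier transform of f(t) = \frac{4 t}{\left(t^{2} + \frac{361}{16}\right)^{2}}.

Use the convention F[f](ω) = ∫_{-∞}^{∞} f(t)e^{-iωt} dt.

F(ω) = - \frac{8 i \pi \omega e^{- \frac{19 \left|{\omega}\right|}{4}}}{19}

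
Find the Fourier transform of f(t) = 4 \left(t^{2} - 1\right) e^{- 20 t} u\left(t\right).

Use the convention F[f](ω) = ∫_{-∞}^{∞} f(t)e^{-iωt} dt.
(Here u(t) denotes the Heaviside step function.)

F(ω) = \frac{4 \left(2 i \omega - \left(i \omega + 20\right)^{3} + 40\right)}{\left(i \omega + 20\right)^{4}}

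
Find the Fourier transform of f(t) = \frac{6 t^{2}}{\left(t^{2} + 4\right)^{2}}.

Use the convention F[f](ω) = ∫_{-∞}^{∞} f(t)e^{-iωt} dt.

F(ω) = \frac{3 \pi \left(1 - 2 \left|{\omega}\right|\right) e^{- 2 \left|{\omega}\right|}}{2}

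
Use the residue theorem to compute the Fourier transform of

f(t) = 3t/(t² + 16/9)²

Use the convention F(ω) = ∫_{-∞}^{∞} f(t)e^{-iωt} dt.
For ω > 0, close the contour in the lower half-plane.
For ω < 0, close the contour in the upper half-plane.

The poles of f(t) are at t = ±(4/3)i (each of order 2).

Let g(z) = f(z)e^{-iωz}; for large |z| the factor e^{-iωz} decays in the lower half-plane when ω > 0 and in the upper half-plane when ω < 0.

Case ω > 0 (lower half-plane, clockwise contour ⇒ F(ω) = -2πi·ΣRes):
  Res_{z = - \frac{4 i}{3}} g(z) = \frac{9 \omega e^{- \frac{4 \omega}{3}}}{16} (pole of order 2)
  F(ω) = -2πi·ΣRes = - \frac{9 i \pi \omega e^{- \frac{4 \omega}{3}}}{8}

Case ω < 0 (upper half-plane, counterclockwise contour ⇒ F(ω) = +2πi·ΣRes):
  Res_{z = \frac{4 i}{3}} g(z) = - \frac{9 \omega e^{\frac{4 \omega}{3}}}{16} (pole of order 2)
  F(ω) = 2πi·ΣRes = - \frac{9 i \pi \omega e^{\frac{4 \omega}{3}}}{8}

Both cases combine into a single formula in |ω|:

F(ω) = - \frac{9 i \pi \omega e^{- \frac{4 \left|{\omega}\right|}{3}}}{8}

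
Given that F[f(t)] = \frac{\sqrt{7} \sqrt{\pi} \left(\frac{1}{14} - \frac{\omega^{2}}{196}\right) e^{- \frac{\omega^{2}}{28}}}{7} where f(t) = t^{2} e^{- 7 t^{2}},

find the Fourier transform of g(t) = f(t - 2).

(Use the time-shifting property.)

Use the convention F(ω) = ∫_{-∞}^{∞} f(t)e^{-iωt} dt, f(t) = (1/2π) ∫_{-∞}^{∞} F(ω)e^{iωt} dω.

F[g](ω) = \frac{\sqrt{7} \sqrt{\pi} \left(14 - \omega^{2}\right) e^{- \frac{\omega \left(\omega + 56 i\right)}{28}}}{1372}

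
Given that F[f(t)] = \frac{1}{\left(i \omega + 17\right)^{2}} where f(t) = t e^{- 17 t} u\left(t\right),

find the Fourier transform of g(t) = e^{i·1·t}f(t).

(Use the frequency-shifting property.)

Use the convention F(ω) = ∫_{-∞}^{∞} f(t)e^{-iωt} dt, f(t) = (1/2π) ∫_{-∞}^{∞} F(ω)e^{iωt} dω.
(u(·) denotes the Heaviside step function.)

F[g](ω) = \frac{1}{\left(i \left(\omega - 1\right) + 17\right)^{2}}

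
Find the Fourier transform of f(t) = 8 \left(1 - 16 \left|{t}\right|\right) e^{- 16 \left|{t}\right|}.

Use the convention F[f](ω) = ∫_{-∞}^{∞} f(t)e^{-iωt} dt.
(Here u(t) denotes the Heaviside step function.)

F(ω) = \frac{512 \omega^{2}}{\left(\omega^{2} + 256\right)^{2}}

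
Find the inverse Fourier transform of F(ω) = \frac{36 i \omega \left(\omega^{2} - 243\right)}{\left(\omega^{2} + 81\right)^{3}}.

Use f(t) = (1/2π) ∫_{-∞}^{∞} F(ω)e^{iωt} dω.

f(t) = 9 t e^{- 9 \left|{t}\right|} \left|{t}\right|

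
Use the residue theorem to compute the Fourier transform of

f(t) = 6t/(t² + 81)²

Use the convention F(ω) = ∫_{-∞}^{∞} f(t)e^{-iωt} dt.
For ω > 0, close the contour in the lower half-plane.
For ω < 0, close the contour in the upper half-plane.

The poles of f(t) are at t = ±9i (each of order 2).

Let g(z) = f(z)e^{-iωz}; for large |z| the factor e^{-iωz} decays in the lower half-plane when ω > 0 and in the upper half-plane when ω < 0.

Case ω > 0 (lower half-plane, clockwise contour ⇒ F(ω) = -2πi·ΣRes):
  Res_{z = - 9 i} g(z) = \frac{\omega e^{- 9 \omega}}{6} (pole of order 2)
  F(ω) = -2πi·ΣRes = - \frac{i \pi \omega e^{- 9 \omega}}{3}

Case ω < 0 (upper half-plane, counterclockwise contour ⇒ F(ω) = +2πi·ΣRes):
  Res_{z = 9 i} g(z) = - \frac{\omega e^{9 \omega}}{6} (pole of order 2)
  F(ω) = 2πi·ΣRes = - \frac{i \pi \omega e^{9 \omega}}{3}

Both cases combine into a single formula in |ω|:

F(ω) = - \frac{i \pi \omega e^{- 9 \left|{\omega}\right|}}{3}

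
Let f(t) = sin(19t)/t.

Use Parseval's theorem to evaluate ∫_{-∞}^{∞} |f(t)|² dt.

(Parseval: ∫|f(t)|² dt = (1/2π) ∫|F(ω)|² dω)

∫|f(t)|² dt = 19 \pi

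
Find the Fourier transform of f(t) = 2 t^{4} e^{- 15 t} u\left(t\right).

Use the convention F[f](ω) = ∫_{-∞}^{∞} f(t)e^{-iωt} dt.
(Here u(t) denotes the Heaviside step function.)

F(ω) = \frac{48}{\left(i \omega + 15\right)^{5}}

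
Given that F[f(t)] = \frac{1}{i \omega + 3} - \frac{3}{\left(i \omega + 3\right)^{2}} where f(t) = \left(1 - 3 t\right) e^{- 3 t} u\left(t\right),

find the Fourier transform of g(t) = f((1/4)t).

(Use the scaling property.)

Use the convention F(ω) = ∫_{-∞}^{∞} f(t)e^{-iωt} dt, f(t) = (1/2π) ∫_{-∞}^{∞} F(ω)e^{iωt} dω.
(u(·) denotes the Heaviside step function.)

F[g](ω) = \frac{16 i \omega}{- 16 \omega^{2} + 24 i \omega + 9}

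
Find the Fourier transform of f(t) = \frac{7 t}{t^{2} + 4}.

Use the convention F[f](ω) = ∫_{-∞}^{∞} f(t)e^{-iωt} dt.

F(ω) = - 7 i \pi e^{- 2 \left|{\omega}\right|} \operatorname{sign}{\left(\omega \right)}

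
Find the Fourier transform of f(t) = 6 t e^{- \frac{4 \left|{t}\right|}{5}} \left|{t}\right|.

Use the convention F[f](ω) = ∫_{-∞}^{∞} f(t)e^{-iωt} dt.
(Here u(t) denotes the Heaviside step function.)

F(ω) = \frac{15000 i \omega \left(25 \omega^{2} - 48\right)}{\left(25 \omega^{2} + 16\right)^{3}}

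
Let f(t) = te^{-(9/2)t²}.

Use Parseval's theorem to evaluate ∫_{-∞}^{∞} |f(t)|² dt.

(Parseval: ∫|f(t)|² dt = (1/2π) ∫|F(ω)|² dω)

∫|f(t)|² dt = \frac{\sqrt{\pi}}{54}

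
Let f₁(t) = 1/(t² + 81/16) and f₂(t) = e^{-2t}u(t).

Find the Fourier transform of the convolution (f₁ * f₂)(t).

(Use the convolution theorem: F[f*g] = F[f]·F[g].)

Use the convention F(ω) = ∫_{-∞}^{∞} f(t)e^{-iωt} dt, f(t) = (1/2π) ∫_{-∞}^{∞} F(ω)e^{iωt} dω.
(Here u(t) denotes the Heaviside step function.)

F[f₁*f₂](ω) = \frac{4 \pi e^{- \frac{9 \left|{\omega}\right|}{4}}}{9 \left(i \omega + 2\right)}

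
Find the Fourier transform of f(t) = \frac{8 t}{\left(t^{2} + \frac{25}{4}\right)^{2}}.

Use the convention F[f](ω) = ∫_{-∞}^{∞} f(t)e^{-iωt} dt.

F(ω) = - \frac{8 i \pi \omega e^{- \frac{5 \left|{\omega}\right|}{2}}}{5}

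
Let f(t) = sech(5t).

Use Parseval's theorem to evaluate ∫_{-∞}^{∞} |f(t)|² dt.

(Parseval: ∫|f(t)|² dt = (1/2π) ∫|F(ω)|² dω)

∫|f(t)|² dt = \frac{2}{5}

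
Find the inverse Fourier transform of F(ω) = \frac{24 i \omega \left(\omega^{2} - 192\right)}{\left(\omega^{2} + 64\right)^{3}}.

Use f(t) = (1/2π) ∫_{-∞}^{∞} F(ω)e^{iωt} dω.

f(t) = 6 t e^{- 8 \left|{t}\right|} \left|{t}\right|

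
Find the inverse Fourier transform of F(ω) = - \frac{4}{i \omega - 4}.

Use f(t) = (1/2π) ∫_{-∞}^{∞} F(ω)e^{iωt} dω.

f(t) = 4 e^{4 t} u\left(- t\right)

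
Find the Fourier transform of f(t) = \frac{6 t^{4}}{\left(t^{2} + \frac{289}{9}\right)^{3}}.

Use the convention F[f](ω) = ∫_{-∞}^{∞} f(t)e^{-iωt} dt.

F(ω) = \frac{\pi \left(289 \omega^{2} - 255 \left|{\omega}\right| + 27\right) e^{- \frac{17 \left|{\omega}\right|}{3}}}{68}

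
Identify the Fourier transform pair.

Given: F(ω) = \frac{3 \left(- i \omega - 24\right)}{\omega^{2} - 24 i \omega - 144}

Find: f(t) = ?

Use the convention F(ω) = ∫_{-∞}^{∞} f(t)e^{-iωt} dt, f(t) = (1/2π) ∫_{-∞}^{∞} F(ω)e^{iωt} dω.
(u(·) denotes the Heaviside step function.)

f(t) = 3 \left(12 t + 1\right) e^{- 12 t} u\left(t\right)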